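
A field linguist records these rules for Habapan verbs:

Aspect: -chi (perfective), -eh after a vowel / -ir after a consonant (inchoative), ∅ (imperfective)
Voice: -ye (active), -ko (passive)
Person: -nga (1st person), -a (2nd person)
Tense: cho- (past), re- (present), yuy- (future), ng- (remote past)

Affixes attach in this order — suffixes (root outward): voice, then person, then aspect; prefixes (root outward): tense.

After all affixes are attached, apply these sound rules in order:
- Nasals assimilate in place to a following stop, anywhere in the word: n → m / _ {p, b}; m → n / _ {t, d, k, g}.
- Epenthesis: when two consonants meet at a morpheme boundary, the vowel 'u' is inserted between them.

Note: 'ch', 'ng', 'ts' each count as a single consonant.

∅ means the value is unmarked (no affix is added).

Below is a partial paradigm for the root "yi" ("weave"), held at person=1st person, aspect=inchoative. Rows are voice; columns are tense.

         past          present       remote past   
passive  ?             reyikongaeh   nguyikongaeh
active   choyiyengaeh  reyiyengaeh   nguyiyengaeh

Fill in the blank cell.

choyikongaeh

Attach tense past cho- → choyi.
Attach voice passive -ko → choyiko.
Attach person 1st person -nga → choyikonga.
Attach aspect inchoative -eh (after vowel 'a') → choyikongaeh.
Nasal assimilation: no change.
Epenthesis: no change.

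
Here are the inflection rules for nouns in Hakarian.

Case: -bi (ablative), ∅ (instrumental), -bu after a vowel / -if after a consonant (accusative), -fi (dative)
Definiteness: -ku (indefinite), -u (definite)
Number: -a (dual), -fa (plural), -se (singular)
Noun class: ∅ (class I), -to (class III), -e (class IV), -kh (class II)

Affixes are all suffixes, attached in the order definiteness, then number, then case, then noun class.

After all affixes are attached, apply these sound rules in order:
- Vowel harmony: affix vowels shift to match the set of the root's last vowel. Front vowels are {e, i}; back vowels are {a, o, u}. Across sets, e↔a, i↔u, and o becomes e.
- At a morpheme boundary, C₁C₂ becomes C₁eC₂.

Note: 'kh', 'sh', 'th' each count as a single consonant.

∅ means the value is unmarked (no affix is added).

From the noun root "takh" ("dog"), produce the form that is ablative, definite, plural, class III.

Attach definiteness definite -u → takhu.
Attach number plural -fa → takhufa.
Attach case ablative -bi → takhufabi.
Attach noun class class III -to → takhufabito.
Apply vowel harmony: takhufabito → takhufabuto.
Epenthesis: no change.

takhufabuto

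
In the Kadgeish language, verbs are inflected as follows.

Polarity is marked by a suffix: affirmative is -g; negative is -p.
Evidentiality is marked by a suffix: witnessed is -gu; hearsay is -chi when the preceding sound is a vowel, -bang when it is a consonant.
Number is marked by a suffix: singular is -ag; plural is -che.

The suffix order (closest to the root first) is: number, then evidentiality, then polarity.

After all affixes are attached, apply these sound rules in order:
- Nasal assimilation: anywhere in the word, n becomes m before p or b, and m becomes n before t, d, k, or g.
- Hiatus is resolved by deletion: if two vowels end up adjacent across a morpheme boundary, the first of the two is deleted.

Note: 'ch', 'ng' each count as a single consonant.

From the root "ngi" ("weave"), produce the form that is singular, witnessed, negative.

ngaggup

Attach number singular -ag → ngiag.
Attach evidentiality witnessed -gu → ngiaggu.
Attach polarity negative -p → ngiaggup.
Nasal assimilation: no change.
Apply vowel deletion: ngiaggup → ngaggup.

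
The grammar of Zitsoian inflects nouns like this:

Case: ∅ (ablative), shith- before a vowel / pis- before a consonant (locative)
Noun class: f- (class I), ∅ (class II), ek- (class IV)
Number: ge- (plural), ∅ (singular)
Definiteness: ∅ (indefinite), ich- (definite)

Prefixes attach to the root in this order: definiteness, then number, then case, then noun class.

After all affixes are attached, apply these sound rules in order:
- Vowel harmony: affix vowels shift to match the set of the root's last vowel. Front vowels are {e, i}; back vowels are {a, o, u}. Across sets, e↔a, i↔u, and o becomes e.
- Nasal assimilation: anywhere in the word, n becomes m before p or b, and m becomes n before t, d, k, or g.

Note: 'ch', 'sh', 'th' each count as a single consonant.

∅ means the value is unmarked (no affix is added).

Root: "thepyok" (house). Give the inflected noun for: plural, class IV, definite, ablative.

Attach definiteness definite ich- → ichthepyok.
Attach number plural ge- → geichthepyok.
case = ablative: zero marking, form stays geichthepyok.
Attach noun class class IV ek- → ekgeichthepyok.
Apply vowel harmony: ekgeichthepyok → akgauchthepyok.
Nasal assimilation: no change.

akgauchthepyok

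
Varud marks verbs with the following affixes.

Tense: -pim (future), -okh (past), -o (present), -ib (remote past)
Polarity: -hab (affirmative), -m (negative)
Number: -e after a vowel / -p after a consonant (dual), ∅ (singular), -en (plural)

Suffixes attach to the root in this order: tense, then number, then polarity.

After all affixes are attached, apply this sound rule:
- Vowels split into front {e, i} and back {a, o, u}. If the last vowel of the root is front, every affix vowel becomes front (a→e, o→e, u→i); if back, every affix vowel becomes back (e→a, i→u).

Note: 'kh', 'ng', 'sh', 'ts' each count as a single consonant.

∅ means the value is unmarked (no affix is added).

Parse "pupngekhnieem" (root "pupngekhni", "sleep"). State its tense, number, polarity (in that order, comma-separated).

present, dual, negative

Segment: pupngekhni-o-e-m.
tense: -o → present.
number: -e/p → dual.
polarity: -m → negative.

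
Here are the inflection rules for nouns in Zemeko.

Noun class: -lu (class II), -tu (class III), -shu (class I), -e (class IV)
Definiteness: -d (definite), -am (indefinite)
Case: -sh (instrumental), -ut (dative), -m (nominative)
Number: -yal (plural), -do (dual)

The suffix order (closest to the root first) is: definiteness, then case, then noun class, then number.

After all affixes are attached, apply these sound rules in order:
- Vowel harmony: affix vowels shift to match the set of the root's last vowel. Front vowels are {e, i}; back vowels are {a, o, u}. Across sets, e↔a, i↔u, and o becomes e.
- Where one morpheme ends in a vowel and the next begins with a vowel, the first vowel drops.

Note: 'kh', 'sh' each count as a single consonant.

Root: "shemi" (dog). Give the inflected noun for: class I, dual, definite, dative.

Attach definiteness definite -d → shemid.
Attach case dative -ut → shemidut.
Attach noun class class I -shu → shemidutshu.
Attach number dual -do → shemidutshudo.
Apply vowel harmony: shemidutshudo → shemiditshide.
Vowel deletion: no change.

shemiditshide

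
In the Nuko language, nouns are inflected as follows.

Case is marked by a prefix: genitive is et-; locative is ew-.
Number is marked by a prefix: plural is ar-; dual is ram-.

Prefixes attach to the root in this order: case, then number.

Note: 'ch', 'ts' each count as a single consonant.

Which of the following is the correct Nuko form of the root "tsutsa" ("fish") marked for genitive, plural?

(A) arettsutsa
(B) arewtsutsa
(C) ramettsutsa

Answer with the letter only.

A

Attach case genitive et- → ettsutsa.
Attach number plural ar- → arettsutsa.
So the correct form is arettsutsa, option (A).
(C) ramettsutsa is wrong: it uses dual instead of plural for number.
(B) arewtsutsa is wrong: it uses locative instead of genitive for case.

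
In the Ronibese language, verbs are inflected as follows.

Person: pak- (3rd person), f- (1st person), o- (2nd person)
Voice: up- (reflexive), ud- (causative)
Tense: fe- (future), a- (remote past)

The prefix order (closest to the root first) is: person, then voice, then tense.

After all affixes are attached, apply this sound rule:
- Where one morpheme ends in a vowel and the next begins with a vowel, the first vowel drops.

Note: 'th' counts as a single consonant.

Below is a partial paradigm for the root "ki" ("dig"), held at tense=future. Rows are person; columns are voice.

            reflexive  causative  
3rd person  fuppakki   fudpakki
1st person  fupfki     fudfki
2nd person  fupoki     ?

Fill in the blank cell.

fudoki

Attach person 2nd person o- → oki.
Attach voice causative ud- → udoki.
Attach tense future fe- → feudoki.
Apply vowel deletion: feudoki → fudoki.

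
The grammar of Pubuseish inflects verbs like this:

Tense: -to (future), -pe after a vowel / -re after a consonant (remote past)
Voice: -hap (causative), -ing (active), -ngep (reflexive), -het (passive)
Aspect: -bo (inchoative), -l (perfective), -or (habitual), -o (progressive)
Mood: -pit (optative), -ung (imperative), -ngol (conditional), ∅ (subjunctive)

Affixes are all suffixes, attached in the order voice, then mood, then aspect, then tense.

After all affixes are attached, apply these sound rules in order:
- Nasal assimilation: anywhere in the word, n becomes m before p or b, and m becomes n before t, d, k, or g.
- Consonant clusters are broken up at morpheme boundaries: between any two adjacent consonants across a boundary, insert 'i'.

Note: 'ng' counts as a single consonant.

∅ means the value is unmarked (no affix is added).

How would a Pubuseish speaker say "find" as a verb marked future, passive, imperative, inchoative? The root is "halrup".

halrupihetungiboto

Attach voice passive -het → halruphet.
Attach mood imperative -ung → halruphetung.
Attach aspect inchoative -bo → halruphetungbo.
Attach tense future -to → halruphetungboto.
Nasal assimilation: no change.
Apply epenthesis: halruphetungboto → halrupihetungiboto.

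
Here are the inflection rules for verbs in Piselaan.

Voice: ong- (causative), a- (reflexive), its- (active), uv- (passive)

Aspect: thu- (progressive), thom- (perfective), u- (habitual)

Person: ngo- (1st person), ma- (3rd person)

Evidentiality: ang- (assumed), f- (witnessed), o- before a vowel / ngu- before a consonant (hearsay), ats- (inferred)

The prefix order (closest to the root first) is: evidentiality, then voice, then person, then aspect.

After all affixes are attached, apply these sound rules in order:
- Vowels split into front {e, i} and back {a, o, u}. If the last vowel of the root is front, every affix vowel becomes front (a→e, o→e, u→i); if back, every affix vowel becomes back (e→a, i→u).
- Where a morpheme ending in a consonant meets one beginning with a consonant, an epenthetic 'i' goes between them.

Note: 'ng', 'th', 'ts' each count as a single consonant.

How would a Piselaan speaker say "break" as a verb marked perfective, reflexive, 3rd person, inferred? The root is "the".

themimeeetsithe

Attach evidentiality inferred ats- → atsthe.
Attach voice reflexive a- → aatsthe.
Attach person 3rd person ma- → maaatsthe.
Attach aspect perfective thom- → thommaaatsthe.
Apply vowel harmony: thommaaatsthe → themmeeetsthe.
Apply epenthesis: themmeeetsthe → themimeeetsithe.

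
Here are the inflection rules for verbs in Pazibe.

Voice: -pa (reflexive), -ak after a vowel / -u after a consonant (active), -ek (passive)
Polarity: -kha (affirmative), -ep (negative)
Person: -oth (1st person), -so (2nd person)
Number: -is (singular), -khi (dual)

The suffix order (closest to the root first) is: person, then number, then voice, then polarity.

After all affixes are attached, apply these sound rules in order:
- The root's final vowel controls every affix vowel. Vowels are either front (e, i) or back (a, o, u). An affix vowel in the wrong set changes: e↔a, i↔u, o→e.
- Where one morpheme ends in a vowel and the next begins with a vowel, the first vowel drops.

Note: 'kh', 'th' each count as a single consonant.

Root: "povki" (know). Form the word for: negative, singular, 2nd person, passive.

Attach person 2nd person -so → povkiso.
Attach number singular -is → povkisois.
Attach voice passive -ek → povkisoisek.
Attach polarity negative -ep → povkisoisekep.
Apply vowel harmony: povkisoisekep → povkiseisekep.
Apply vowel deletion: povkiseisekep → povkisisekep.

povkisisekep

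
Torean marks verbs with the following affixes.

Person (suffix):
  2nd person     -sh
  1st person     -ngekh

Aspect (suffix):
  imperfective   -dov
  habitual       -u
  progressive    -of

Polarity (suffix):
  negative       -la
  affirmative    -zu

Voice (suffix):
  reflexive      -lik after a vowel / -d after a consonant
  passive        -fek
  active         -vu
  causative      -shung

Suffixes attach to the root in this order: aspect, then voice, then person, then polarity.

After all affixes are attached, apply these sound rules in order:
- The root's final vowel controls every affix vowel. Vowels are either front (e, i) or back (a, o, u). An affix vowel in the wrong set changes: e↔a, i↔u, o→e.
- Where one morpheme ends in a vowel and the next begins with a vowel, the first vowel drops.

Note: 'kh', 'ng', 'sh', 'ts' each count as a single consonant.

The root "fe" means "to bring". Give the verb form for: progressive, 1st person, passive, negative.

feffekngekhle

Attach aspect progressive -of → feof.
Attach voice passive -fek → feoffek.
Attach person 1st person -ngekh → feoffekngekh.
Attach polarity negative -la → feoffekngekhla.
Apply vowel harmony: feoffekngekhla → feeffekngekhle.
Apply vowel deletion: feeffekngekhle → feffekngekhle.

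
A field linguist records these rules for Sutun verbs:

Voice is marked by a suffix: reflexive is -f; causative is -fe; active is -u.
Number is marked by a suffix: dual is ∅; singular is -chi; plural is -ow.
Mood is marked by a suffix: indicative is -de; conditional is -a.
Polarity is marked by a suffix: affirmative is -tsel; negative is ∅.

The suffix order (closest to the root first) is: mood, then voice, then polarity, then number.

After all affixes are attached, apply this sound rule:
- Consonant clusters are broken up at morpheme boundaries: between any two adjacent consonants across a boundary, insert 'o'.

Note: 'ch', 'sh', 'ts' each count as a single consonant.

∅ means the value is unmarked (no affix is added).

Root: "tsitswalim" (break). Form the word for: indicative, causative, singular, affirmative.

Attach mood indicative -de → tsitswalimde.
Attach voice causative -fe → tsitswalimdefe.
Attach polarity affirmative -tsel → tsitswalimdefetsel.
Attach number singular -chi → tsitswalimdefetselchi.
Apply epenthesis: tsitswalimdefetselchi → tsitswalimodefetselochi.

tsitswalimodefetselochi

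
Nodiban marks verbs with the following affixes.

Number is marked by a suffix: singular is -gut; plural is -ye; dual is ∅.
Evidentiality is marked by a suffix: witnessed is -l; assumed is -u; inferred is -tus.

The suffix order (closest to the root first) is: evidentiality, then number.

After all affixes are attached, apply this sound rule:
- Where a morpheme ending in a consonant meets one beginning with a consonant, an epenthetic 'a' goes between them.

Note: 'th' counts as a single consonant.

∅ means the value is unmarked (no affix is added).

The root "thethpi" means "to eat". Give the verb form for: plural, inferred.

thethpitusaye

Attach evidentiality inferred -tus → thethpitus.
Attach number plural -ye → thethpitusye.
Apply epenthesis: thethpitusye → thethpitusaye.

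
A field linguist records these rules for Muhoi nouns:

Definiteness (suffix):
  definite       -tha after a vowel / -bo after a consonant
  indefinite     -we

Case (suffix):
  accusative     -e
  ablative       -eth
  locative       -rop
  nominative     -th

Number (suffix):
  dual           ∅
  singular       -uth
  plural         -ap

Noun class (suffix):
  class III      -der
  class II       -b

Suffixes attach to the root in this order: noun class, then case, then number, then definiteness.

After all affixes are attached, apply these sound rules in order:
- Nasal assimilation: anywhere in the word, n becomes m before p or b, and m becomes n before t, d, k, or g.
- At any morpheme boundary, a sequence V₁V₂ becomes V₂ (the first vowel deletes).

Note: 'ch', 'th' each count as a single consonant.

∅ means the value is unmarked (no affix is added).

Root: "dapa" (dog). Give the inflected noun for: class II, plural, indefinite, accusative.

dapabapwe

Attach noun class class II -b → dapab.
Attach case accusative -e → dapabe.
Attach number plural -ap → dapabeap.
Attach definiteness indefinite -we → dapabeapwe.
Nasal assimilation: no change.
Apply vowel deletion: dapabeapwe → dapabapwe.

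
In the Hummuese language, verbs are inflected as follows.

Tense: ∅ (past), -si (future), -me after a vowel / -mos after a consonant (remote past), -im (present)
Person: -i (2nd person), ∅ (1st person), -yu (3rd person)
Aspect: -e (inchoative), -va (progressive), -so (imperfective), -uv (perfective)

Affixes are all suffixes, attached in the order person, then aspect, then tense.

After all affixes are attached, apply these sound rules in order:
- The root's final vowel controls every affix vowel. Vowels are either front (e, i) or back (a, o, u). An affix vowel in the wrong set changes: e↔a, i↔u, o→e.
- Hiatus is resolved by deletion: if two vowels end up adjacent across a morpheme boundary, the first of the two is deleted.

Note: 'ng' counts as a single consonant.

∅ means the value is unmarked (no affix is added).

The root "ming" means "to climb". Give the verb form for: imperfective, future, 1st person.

mingsesi

person = 1st person: zero marking, form stays ming.
Attach aspect imperfective -so → mingso.
Attach tense future -si → mingsosi.
Apply vowel harmony: mingsosi → mingsesi.
Vowel deletion: no change.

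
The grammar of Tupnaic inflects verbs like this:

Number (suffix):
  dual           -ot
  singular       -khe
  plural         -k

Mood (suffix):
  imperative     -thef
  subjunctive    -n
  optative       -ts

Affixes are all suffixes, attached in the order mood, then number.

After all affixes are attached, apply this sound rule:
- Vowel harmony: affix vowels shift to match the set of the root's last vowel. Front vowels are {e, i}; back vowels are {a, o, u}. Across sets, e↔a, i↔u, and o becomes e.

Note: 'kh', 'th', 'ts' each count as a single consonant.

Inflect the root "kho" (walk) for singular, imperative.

khothafkha

Attach mood imperative -thef → khothef.
Attach number singular -khe → khothefkhe.
Apply vowel harmony: khothefkhe → khothafkha.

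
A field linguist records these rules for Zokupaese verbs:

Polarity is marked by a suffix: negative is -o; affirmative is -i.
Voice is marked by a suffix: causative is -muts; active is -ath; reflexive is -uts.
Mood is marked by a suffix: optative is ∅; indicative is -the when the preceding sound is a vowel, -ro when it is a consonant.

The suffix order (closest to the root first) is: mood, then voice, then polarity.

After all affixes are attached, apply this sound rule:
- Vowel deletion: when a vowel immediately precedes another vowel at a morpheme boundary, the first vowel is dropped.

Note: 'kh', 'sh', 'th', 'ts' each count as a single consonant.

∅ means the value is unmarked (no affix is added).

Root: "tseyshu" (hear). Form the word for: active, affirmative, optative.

mood = optative: zero marking, form stays tseyshu.
Attach voice active -ath → tseyshuath.
Attach polarity affirmative -i → tseyshuathi.
Apply vowel deletion: tseyshuathi → tseyshathi.

tseyshathi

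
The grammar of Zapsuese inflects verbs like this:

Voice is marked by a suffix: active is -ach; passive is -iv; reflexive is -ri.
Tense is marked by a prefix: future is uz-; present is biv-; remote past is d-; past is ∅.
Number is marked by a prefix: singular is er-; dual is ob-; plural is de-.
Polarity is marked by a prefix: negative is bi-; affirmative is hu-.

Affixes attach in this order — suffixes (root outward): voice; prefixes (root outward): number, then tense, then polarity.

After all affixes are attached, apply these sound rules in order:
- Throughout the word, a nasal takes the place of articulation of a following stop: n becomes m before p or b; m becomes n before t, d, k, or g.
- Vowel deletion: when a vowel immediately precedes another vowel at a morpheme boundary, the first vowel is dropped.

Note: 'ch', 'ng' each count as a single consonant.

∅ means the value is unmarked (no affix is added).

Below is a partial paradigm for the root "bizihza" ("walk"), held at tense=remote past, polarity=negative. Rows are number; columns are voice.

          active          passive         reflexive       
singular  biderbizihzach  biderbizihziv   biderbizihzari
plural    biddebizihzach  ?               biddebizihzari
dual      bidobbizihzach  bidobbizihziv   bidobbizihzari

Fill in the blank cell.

biddebizihziv

Attach number plural de- → debizihza.
Attach voice passive -iv → debizihzaiv.
Attach tense remote past d- → ddebizihzaiv.
Attach polarity negative bi- → biddebizihzaiv.
Nasal assimilation: no change.
Apply vowel deletion: biddebizihzaiv → biddebizihziv.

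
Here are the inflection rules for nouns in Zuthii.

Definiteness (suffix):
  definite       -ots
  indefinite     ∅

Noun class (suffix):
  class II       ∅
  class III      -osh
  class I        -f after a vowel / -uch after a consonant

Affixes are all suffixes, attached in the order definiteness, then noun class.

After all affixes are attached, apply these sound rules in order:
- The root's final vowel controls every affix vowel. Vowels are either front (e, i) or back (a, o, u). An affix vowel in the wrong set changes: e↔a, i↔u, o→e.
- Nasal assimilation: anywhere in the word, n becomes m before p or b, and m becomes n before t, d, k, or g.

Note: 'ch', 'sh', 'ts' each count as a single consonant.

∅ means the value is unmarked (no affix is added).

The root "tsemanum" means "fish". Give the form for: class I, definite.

Attach definiteness definite -ots → tsemanumots.
Attach noun class class I -uch (after consonant 'ts') → tsemanumotsuch.
Vowel harmony: no change.
Nasal assimilation: no change.

tsemanumotsuch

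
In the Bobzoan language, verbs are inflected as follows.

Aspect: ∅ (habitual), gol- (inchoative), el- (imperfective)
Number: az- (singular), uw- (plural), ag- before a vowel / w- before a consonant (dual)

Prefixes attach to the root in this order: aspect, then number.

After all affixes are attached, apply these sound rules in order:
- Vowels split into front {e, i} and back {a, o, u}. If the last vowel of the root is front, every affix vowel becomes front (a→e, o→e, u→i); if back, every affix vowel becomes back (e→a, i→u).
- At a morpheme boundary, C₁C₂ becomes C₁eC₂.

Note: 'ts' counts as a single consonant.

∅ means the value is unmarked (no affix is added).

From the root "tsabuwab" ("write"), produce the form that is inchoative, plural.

uwegoletsabuwab

Attach aspect inchoative gol- → goltsabuwab.
Attach number plural uw- → uwgoltsabuwab.
Vowel harmony: no change.
Apply epenthesis: uwgoltsabuwab → uwegoletsabuwab.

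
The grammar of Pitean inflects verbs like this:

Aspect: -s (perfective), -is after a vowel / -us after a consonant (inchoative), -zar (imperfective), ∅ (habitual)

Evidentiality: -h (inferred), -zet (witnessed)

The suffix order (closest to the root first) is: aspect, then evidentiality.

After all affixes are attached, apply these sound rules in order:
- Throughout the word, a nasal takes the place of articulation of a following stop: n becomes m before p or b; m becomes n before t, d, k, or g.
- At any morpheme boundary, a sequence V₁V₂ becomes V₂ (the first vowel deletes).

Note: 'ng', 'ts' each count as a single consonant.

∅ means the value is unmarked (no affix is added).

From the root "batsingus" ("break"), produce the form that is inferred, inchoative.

batsingusush

Attach aspect inchoative -us (after consonant 's') → batsingusus.
Attach evidentiality inferred -h → batsingusush.
Nasal assimilation: no change.
Vowel deletion: no change.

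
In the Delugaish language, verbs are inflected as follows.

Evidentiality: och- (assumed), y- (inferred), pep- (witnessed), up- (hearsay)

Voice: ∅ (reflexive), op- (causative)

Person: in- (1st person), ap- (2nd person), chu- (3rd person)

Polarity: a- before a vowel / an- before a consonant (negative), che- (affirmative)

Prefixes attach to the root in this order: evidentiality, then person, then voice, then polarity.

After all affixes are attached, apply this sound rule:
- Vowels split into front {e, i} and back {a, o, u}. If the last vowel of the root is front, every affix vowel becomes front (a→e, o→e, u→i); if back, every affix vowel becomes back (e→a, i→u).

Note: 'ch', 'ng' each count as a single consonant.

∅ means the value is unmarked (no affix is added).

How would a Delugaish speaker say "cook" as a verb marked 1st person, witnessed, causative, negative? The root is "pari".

eepinpeppari

Attach evidentiality witnessed pep- → peppari.
Attach person 1st person in- → inpeppari.
Attach voice causative op- → opinpeppari.
Attach polarity negative a- (before vowel 'o') → aopinpeppari.
Apply vowel harmony: aopinpeppari → eepinpeppari.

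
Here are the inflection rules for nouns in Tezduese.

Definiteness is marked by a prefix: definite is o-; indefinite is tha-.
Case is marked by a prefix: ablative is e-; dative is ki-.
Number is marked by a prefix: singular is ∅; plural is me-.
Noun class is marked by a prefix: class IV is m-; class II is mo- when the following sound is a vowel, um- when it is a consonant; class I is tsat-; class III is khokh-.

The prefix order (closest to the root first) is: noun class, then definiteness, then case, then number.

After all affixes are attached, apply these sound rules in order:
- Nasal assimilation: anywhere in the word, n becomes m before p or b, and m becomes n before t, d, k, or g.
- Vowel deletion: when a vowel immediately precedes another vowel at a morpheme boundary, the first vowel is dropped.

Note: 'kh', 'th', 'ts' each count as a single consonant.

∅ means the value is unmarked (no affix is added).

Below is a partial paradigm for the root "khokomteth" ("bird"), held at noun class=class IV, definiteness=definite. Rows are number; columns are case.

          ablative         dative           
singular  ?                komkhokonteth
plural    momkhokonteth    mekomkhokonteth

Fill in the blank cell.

omkhokonteth

Attach noun class class IV m- → mkhokomteth.
Attach definiteness definite o- → omkhokomteth.
Attach case ablative e- → eomkhokomteth.
number = singular: zero marking, form stays eomkhokomteth.
Apply nasal assimilation: eomkhokomteth → eomkhokonteth.
Apply vowel deletion: eomkhokonteth → omkhokonteth.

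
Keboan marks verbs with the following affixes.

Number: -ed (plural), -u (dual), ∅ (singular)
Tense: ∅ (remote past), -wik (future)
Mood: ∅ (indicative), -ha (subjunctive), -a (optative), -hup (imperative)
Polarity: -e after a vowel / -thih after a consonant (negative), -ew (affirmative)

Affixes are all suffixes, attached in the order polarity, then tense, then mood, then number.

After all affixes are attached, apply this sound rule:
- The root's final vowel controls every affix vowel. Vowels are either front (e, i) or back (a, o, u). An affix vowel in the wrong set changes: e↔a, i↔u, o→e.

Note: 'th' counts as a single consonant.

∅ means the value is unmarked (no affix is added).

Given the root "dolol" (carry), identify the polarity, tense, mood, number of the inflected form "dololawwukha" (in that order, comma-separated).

affirmative, future, subjunctive, singular

Segment: dolol-ew-wik-ha.
polarity: -ew → affirmative.
tense: -wik → future.
mood: -ha → subjunctive.
number: ∅ → singular.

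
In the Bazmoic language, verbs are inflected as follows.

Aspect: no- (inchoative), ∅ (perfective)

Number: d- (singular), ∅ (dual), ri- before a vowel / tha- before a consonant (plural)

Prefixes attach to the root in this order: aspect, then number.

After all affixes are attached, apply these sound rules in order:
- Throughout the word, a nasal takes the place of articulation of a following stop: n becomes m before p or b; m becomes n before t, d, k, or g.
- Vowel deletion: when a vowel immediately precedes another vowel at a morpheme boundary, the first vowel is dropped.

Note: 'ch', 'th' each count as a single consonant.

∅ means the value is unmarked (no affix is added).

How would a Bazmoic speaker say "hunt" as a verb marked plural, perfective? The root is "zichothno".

aspect = perfective: zero marking, form stays zichothno.
Attach number plural tha- (before consonant 'z') → thazichothno.
Nasal assimilation: no change.
Vowel deletion: no change.

thazichothno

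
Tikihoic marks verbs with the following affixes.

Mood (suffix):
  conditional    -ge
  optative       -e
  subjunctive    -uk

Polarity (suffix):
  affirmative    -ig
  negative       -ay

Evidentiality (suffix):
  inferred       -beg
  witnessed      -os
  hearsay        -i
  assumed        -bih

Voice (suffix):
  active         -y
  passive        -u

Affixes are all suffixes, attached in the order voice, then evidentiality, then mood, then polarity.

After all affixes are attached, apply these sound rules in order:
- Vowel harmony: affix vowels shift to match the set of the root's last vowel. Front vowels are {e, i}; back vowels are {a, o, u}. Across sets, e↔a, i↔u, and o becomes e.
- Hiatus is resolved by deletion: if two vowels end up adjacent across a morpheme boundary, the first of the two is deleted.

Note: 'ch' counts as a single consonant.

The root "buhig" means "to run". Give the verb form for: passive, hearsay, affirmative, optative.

buhigig

Attach voice passive -u → buhigu.
Attach evidentiality hearsay -i → buhigui.
Attach mood optative -e → buhiguie.
Attach polarity affirmative -ig → buhiguieig.
Apply vowel harmony: buhiguieig → buhigiieig.
Apply vowel deletion: buhigiieig → buhigig.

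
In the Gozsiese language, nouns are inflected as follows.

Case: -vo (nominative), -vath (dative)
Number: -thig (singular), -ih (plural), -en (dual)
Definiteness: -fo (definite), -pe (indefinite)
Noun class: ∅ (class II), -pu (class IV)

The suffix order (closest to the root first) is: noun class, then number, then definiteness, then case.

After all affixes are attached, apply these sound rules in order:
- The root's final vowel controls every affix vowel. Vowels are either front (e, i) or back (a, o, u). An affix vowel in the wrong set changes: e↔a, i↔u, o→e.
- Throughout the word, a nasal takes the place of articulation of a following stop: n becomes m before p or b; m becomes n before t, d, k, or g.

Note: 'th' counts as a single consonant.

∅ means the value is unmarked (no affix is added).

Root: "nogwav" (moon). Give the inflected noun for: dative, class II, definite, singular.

nogwavthugfovath

noun class = class II: zero marking, form stays nogwav.
Attach number singular -thig → nogwavthig.
Attach definiteness definite -fo → nogwavthigfo.
Attach case dative -vath → nogwavthigfovath.
Apply vowel harmony: nogwavthigfovath → nogwavthugfovath.
Nasal assimilation: no change.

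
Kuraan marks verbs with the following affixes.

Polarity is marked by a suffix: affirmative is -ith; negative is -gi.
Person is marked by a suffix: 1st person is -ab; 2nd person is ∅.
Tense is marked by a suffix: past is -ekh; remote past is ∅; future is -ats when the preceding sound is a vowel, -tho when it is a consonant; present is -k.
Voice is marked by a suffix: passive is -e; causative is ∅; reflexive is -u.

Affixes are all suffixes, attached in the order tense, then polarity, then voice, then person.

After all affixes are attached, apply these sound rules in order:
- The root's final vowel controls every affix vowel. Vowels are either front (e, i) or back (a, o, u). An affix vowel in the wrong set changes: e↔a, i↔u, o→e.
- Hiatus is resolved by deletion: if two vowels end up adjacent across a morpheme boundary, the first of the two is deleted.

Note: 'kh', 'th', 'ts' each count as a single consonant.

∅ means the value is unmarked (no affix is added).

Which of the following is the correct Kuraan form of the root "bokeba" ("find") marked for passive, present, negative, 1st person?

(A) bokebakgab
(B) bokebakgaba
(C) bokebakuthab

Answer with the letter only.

Attach tense present -k → bokebak.
Attach polarity negative -gi → bokebakgi.
Attach voice passive -e → bokebakgie.
Attach person 1st person -ab → bokebakgieab.
Apply vowel harmony: bokebakgieab → bokebakguaab.
Apply vowel deletion: bokebakguaab → bokebakgab.
So the correct form is bokebakgab, option (A).
(C) bokebakuthab is wrong: it uses affirmative instead of negative for polarity.
(B) bokebakgaba is wrong: it has the affixes in the wrong order.

A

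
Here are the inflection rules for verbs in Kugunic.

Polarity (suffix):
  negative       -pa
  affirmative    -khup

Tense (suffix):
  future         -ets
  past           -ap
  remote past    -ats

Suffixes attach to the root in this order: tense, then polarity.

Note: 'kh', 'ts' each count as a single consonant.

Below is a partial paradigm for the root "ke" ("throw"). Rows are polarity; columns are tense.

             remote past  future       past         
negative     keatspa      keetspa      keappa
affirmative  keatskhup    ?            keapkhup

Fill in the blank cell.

Attach tense future -ets → keets.
Attach polarity affirmative -khup → keetskhup.

keetskhup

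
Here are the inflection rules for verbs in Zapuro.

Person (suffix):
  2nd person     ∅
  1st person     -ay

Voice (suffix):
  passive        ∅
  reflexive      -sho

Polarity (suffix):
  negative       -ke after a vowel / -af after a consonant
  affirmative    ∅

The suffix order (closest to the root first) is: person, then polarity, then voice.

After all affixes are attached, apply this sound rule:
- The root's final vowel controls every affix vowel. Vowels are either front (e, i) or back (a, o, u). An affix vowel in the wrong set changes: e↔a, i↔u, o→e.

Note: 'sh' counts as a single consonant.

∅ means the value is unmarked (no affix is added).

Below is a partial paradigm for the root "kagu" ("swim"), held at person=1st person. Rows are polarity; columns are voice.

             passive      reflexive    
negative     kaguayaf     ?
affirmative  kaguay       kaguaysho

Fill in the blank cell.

kaguayafsho

Attach person 1st person -ay → kaguay.
Attach polarity negative -af (after consonant 'y') → kaguayaf.
Attach voice reflexive -sho → kaguayafsho.
Vowel harmony: no change.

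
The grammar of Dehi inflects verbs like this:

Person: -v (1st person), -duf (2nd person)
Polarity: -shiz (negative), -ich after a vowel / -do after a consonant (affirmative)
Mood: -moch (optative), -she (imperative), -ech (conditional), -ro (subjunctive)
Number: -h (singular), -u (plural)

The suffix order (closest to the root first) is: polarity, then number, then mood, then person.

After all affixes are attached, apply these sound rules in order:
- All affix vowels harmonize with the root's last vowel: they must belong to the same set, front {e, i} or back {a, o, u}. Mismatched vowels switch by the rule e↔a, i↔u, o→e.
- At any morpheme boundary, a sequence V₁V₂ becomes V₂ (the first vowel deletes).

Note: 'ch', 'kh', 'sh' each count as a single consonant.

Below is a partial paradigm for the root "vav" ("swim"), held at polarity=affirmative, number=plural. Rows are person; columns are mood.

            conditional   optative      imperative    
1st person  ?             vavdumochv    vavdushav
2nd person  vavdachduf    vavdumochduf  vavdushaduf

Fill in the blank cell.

vavdachv

Attach polarity affirmative -do (after consonant 'v') → vavdo.
Attach number plural -u → vavdou.
Attach mood conditional -ech → vavdouech.
Attach person 1st person -v → vavdouechv.
Apply vowel harmony: vavdouechv → vavdouachv.
Apply vowel deletion: vavdouachv → vavdachv.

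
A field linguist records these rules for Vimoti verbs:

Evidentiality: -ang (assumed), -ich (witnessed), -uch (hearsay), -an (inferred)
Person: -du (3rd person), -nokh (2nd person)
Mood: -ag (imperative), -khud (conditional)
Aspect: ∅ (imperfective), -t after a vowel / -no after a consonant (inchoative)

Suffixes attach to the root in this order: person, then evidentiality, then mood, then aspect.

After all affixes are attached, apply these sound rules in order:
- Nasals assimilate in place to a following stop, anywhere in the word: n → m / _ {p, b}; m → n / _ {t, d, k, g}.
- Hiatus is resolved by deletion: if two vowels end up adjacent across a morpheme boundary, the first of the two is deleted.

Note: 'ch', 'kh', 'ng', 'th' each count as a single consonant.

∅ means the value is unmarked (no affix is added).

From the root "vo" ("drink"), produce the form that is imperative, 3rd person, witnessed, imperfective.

vodichag

Attach person 3rd person -du → vodu.
Attach evidentiality witnessed -ich → voduich.
Attach mood imperative -ag → voduichag.
aspect = imperfective: zero marking, form stays voduichag.
Nasal assimilation: no change.
Apply vowel deletion: voduichag → vodichag.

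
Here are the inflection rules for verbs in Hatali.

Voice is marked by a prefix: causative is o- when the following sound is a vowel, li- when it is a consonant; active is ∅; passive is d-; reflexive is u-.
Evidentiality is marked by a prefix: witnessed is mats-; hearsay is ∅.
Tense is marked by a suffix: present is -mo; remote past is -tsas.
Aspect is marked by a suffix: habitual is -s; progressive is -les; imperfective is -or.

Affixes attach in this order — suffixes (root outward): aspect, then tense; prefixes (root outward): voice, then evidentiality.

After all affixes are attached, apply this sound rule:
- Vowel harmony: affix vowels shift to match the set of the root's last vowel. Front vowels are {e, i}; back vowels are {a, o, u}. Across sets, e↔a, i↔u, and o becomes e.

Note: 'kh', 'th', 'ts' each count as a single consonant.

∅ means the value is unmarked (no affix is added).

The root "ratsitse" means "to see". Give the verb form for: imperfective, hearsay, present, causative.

Attach aspect imperfective -or → ratsitseor.
Attach voice causative li- (before consonant 'r') → liratsitseor.
Attach tense present -mo → liratsitseormo.
evidentiality = hearsay: zero marking, form stays liratsitseormo.
Apply vowel harmony: liratsitseormo → liratsitseerme.

liratsitseerme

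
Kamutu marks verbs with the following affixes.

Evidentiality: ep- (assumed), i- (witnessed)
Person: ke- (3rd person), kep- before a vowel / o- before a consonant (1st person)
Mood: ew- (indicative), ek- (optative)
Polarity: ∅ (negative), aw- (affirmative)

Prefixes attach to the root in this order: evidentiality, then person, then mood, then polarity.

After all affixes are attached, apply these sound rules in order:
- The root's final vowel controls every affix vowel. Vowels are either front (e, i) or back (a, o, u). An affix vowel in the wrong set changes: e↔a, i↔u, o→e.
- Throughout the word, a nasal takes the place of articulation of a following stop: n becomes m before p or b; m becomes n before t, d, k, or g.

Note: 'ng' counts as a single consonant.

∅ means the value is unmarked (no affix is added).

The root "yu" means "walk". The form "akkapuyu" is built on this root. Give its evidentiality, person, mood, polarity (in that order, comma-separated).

Segment: ek-kep-i-yu.
evidentiality: i- → witnessed.
person: kep/o- → 1st person.
mood: ek- → optative.
polarity: ∅ → negative.

witnessed, 1st person, optative, negative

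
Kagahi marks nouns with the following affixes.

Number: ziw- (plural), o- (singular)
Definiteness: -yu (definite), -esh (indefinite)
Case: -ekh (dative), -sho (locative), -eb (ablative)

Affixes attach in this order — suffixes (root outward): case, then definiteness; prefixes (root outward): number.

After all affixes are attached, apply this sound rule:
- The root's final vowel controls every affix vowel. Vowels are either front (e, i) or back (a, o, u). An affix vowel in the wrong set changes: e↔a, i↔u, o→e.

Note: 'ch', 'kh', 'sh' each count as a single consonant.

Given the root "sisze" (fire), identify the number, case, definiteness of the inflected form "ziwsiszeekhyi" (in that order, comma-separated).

Segment: ziw-sisze-ekh-yu.
number: ziw- → plural.
case: -ekh → dative.
definiteness: -yu → definite.

plural, dative, definite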